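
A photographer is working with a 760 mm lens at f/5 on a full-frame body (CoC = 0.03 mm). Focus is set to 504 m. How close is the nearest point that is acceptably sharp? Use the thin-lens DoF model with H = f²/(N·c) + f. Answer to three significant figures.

446 m

Hyperfocal distance H = f²/(N·c) + f = 760²/(5 × 0.03) + 760 = 577600/0.15 + 760 ≈ 3851426.7 mm ≈ 3851 m.
Near limit Dn = s·(H − f)/(H + s − 2f) = 504000 × (3851426.7 − 760) / (3851426.7 + 504000 − 2 × 760) = 504000 × 3850666.7 / 4353906.7 ≈ 445746 mm ≈ 446 m.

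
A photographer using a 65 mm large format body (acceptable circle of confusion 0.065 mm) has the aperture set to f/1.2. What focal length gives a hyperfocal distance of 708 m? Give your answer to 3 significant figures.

From H = f²/(N·c) + f, with f ≪ H: f ≈ √(H·N·c) = √(708000 × 1.2 × 0.065) = √55224 ≈ 235.0 mm.
The +f correction barely moves this — solving exactly, f² + N·c·f − N·c·H = 0 ⇒ f = (−N·c + √((N·c)² + 4·N·c·H))/2 = (−0.078 + √220896)/2 ≈ 234.96 mm, so f ≈ 235 mm.

235 mm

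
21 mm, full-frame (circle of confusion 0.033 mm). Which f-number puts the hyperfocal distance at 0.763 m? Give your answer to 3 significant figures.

Rearrange H = f²/(N·c) + f for N: N = f² / ((H − f)·c).
N = 21² / ((763 − 21) × 0.033) = 441 / 24.49 ≈ 18.

f/18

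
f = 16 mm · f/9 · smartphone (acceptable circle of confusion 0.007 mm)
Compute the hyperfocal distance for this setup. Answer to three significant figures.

4.08 m

Hyperfocal distance H = f²/(N·c) + f = 16²/(9 × 0.007) + 16 = 256/0.063 + 16 ≈ 4079.5 mm ≈ 4.08 m.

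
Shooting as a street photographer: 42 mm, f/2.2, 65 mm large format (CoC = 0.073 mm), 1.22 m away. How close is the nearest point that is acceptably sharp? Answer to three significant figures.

Hyperfocal distance H = f²/(N·c) + f = 42²/(2.2 × 0.073) + 42 = 1764/0.1606 + 42 ≈ 11025.8 mm ≈ 11.03 m.
Near limit Dn = s·(H − f)/(H + s − 2f) = 1220 × (11025.8 − 42) / (11025.8 + 1220 − 2 × 42) = 1220 × 10983.8 / 12161.8 ≈ 1101.8 mm ≈ 1.10 m.

1.10 m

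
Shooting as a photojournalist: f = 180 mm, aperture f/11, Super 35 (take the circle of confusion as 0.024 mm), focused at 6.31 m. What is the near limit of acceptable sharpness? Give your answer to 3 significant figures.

Hyperfocal distance H = f²/(N·c) + f = 180²/(11 × 0.024) + 180 = 32400/0.264 + 180 ≈ 122907.3 mm ≈ 122.9 m.
Near limit Dn = s·(H − f)/(H + s − 2f) = 6310 × (122907.3 − 180) / (122907.3 + 6310 − 2 × 180) = 6310 × 122727.3 / 128857.3 ≈ 6009.8 mm ≈ 6.01 m.

6.01 m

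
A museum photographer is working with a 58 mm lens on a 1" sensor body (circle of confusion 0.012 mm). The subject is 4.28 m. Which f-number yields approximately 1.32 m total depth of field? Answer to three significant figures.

f/10

Write h = H − f = f²/(N·c). The thin-lens limits are Dn = s·h/(h + (s−f)) and Df = s·h/(h − (s−f)), so DoF = Df − Dn = 2·s·(s−f)·h / (h² − (s−f)²).
That is a quadratic in h: DoF·h² − 2·s·(s−f)·h − DoF·(s−f)² = 0 ⇒ h = (s−f)·(s + √(s² + DoF²)) / DoF = 4222 × (4280 + √(4280² + 1320²)) / 1320 = 4222 × (4280 + 4478.93) / 1320 ≈ 28015 mm.
Then N = f²/(c·h) = 58² / (0.012 × 28015) = 3364 / 336.18 ≈ 10.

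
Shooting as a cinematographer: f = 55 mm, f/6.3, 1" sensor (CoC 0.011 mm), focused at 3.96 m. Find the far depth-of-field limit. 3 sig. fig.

4.35 m

Hyperfocal distance H = f²/(N·c) + f = 55²/(6.3 × 0.011) + 55 = 3025/0.0693 + 55 ≈ 43705.8 mm ≈ 43.71 m.
Far limit Df = s·(H − f)/(H − s) = 3960 × (43705.8 − 55) / (43705.8 − 3960) = 3960 × 43650.8 / 39745.8 ≈ 4349.1 mm ≈ 4.35 m.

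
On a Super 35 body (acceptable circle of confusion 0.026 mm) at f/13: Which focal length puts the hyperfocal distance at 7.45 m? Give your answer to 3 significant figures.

From H = f²/(N·c) + f, with f ≪ H: f ≈ √(H·N·c) = √(7450 × 13 × 0.026) = √2518.1 ≈ 50.18 mm.
Exact: f² + N·c·f − N·c·H = 0 ⇒ f = (−N·c + √((N·c)² + 4·N·c·H))/2 = (−0.338 + √10073)/2 ≈ 50.012 mm ≈ 50.0 mm.

50.0 mm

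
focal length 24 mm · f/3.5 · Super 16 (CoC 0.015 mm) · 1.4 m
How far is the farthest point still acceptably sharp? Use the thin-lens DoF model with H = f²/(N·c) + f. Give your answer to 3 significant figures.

1.60 m

Hyperfocal distance H = f²/(N·c) + f = 24²/(3.5 × 0.015) + 24 = 576/0.0525 + 24 ≈ 10995.4 mm ≈ 11.00 m.
Far limit Df = s·(H − f)/(H − s) = 1400 × (10995.4 − 24) / (10995.4 − 1400) = 1400 × 10971.4 / 9595.4 ≈ 1600.8 mm ≈ 1.60 m.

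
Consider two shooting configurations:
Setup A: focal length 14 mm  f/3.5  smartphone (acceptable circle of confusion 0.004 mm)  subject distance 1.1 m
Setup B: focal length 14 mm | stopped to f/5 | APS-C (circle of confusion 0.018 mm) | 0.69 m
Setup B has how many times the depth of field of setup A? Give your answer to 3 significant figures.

Setup A: H = 14²/(3.5×0.004) + 14 ≈ 14014.0 mm; DoF = Df − Dn = 1192.50 − 1020.81 ≈ 171.69 mm.
Setup B: H = 14²/(5×0.018) + 14 ≈ 2191.8 mm; DoF = Df − Dn = 1000.59 − 526.55 ≈ 474.04 mm.
Ratio = 474.04 / 171.69 ≈ 2.76.

2.76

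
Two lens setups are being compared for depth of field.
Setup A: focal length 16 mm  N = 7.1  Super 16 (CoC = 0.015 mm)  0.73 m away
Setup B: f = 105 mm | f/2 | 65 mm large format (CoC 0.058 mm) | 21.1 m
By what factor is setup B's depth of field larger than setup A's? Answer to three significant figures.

20.6

Setup A: H = 16²/(7.1×0.015) + 16 ≈ 2419.8 mm; DoF = Df − Dn = 1038.46 − 562.82 ≈ 475.64 mm.
Setup B: H = 105²/(2×0.058) + 105 ≈ 95148.1 mm; DoF = Df − Dn = 27082.5 − 17282.3 ≈ 9800.2 mm.
Ratio = 9800.2 / 475.64 ≈ 20.6.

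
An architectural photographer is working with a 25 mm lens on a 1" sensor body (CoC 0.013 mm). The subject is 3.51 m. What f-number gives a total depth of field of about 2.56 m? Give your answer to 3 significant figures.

Write h = H − f = f²/(N·c). The thin-lens limits are Dn = s·h/(h + (s−f)) and Df = s·h/(h − (s−f)), so DoF = Df − Dn = 2·s·(s−f)·h / (h² − (s−f)²).
That is a quadratic in h: DoF·h² − 2·s·(s−f)·h − DoF·(s−f)² = 0 ⇒ h = (s−f)·(s + √(s² + DoF²)) / DoF = 3485 × (3510 + √(3510² + 2560²)) / 2560 = 3485 × (3510 + 4344.39) / 2560 ≈ 10692 mm.
Then N = f²/(c·h) = 25² / (0.013 × 10692) = 625 / 139.00 ≈ 4.50.

f/4.50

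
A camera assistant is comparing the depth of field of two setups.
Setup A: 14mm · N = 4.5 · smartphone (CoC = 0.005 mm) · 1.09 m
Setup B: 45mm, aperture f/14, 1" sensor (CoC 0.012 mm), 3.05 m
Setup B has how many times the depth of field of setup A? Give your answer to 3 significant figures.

Setup A: H = 14²/(4.5×0.005) + 14 ≈ 8725.1 mm; DoF = Df − Dn = 1243.61 − 970.16 ≈ 273.45 mm.
Setup B: H = 45²/(14×0.012) + 45 ≈ 12098.6 mm; DoF = Df − Dn = 4062.9 − 2441.4 ≈ 1621.5 mm.
Ratio = 1621.5 / 273.45 ≈ 5.93.

5.93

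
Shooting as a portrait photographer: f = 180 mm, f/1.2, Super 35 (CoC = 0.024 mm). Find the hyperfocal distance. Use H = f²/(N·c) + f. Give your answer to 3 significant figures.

1130 m

Hyperfocal distance H = f²/(N·c) + f = 180²/(1.2 × 0.024) + 180 = 32400/0.0288 + 180 ≈ 1125180.0 mm ≈ 1130 m.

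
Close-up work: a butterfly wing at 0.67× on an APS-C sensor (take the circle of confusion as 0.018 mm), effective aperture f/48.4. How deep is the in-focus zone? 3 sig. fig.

At magnification m, DoF ≈ 2·N_eff·c/m² = 2 × 48.4 × 0.018 / 0.67² = 1.742 / 0.4489 ≈ 3.88 mm.

3.88 mm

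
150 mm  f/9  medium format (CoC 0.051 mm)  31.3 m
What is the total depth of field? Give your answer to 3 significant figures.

66.7 m

Hyperfocal distance H = f²/(N·c) + f = 150²/(9 × 0.051) + 150 = 22500/0.459 + 150 ≈ 49169.6 mm ≈ 49.17 m.
Near limit Dn = s·(H − f)/(H + s − 2f) = 31300 × (49169.6 − 150) / (49169.6 + 31300 − 2 × 150) = 31300 × 49019.6 / 80169.6 ≈ 19138 mm.
Far limit Df = s·(H − f)/(H − s) = 31300 × (49169.6 − 150) / (49169.6 − 31300) = 31300 × 49019.6 / 17869.6 ≈ 85862 mm.
Depth of field = Df − Dn = 85862 − 19138 ≈ 66724 mm ≈ 66.7 m.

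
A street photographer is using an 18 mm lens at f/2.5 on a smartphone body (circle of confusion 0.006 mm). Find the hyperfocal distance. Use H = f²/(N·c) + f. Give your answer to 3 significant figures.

21.6 m

Hyperfocal distance H = f²/(N·c) + f = 18²/(2.5 × 0.006) + 18 = 324/0.015 + 18 ≈ 21618.0 mm ≈ 21.6 m.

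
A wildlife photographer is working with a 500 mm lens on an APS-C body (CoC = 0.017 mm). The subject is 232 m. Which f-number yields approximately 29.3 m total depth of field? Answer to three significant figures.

f/4

Write h = H − f = f²/(N·c). The thin-lens limits are Dn = s·h/(h + (s−f)) and Df = s·h/(h − (s−f)), so DoF = Df − Dn = 2·s·(s−f)·h / (h² − (s−f)²).
That is a quadratic in h: DoF·h² − 2·s·(s−f)·h − DoF·(s−f)² = 0 ⇒ h = (s−f)·(s + √(s² + DoF²)) / DoF = 231500 × (232000 + √(232000² + 29300²)) / 29300 = 231500 × (232000 + 233843) / 29300 ≈ 3680636 mm.
Then N = f²/(c·h) = 500² / (0.017 × 3680636) = 250000 / 62571 ≈ 4.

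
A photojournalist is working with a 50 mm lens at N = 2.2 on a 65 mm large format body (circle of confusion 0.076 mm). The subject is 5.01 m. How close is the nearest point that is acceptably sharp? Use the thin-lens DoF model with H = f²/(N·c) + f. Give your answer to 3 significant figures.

3.76 m

Hyperfocal distance H = f²/(N·c) + f = 50²/(2.2 × 0.076) + 50 = 2500/0.1672 + 50 ≈ 15002.2 mm ≈ 15.00 m.
Near limit Dn = s·(H − f)/(H + s − 2f) = 5010 × (15002.2 − 50) / (15002.2 + 5010 − 2 × 50) = 5010 × 14952.2 / 19912.2 ≈ 3762.0 mm ≈ 3.76 m.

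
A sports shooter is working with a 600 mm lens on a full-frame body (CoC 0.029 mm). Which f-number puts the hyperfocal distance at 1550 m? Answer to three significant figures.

Rearrange H = f²/(N·c) + f for N: N = f² / ((H − f)·c).
N = 600² / ((1550000 − 600) × 0.029) = 360000 / 44933 ≈ 8.01.

f/8.01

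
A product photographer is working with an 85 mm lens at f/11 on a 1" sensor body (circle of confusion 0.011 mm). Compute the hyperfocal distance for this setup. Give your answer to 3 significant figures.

Hyperfocal distance H = f²/(N·c) + f = 85²/(11 × 0.011) + 85 = 7225/0.121 + 85 ≈ 59795.7 mm ≈ 59.8 m.

59.8 m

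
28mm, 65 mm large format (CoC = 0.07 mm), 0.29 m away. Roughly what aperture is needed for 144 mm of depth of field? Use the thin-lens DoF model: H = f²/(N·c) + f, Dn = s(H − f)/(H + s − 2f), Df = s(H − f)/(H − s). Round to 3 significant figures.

f/10

Write h = H − f = f²/(N·c). The thin-lens limits are Dn = s·h/(h + (s−f)) and Df = s·h/(h − (s−f)), so DoF = Df − Dn = 2·s·(s−f)·h / (h² − (s−f)²).
That is a quadratic in h: DoF·h² − 2·s·(s−f)·h − DoF·(s−f)² = 0 ⇒ h = (s−f)·(s + √(s² + DoF²)) / DoF = 262 × (290 + √(290² + 144²)) / 144 = 262 × (290 + 323.784) / 144 ≈ 1116.7 mm.
Then N = f²/(c·h) = 28² / (0.07 × 1116.7) = 784 / 78.172 ≈ 10.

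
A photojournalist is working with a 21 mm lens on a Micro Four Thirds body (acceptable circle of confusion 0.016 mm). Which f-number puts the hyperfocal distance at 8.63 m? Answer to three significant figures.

f/3.20

Rearrange H = f²/(N·c) + f for N: N = f² / ((H − f)·c).
N = 21² / ((8630 − 21) × 0.016) = 441 / 137.7 ≈ 3.20.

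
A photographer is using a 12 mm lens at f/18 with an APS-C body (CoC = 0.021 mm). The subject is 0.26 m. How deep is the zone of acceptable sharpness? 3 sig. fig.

0.588 m

Hyperfocal distance H = f²/(N·c) + f = 12²/(18 × 0.021) + 12 = 144/0.378 + 12 ≈ 393.0 mm ≈ 0.393 m.
Near limit Dn = s·(H − f)/(H + s − 2f) = 260 × (393.0 − 12) / (393.0 + 260 − 2 × 12) = 260 × 381.0 / 629.0 ≈ 157.48 mm.
Far limit Df = s·(H − f)/(H − s) = 260 × (393.0 − 12) / (393.0 − 260) = 260 × 381.0 / 133.0 ≈ 744.99 mm.
Depth of field = Df − Dn = 744.99 − 157.48 ≈ 587.51 mm ≈ 0.588 m.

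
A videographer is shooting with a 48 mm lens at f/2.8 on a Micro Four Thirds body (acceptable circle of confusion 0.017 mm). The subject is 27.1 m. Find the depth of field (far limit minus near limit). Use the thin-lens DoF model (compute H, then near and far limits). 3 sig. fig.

44.1 m

Hyperfocal distance H = f²/(N·c) + f = 48²/(2.8 × 0.017) + 48 = 2304/0.0476 + 48 ≈ 48451.4 mm ≈ 48.45 m.
Near limit Dn = s·(H − f)/(H + s − 2f) = 27100 × (48451.4 − 48) / (48451.4 + 27100 − 2 × 48) = 27100 × 48403.4 / 75455.4 ≈ 17384 mm.
Far limit Df = s·(H − f)/(H − s) = 27100 × (48451.4 − 48) / (48451.4 − 27100) = 27100 × 48403.4 / 21351.4 ≈ 61435 mm.
Depth of field = Df − Dn = 61435 − 17384 ≈ 44051 mm ≈ 44.1 m.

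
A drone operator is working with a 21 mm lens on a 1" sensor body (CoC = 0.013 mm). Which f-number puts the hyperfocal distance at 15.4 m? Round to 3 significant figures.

f/2.21

Rearrange H = f²/(N·c) + f for N: N = f² / ((H − f)·c).
N = 21² / ((15400 − 21) × 0.013) = 441 / 199.9 ≈ 2.21.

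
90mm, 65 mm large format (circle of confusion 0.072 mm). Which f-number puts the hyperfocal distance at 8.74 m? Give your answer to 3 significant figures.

f/13

Rearrange H = f²/(N·c) + f for N: N = f² / ((H − f)·c).
N = 90² / ((8740 − 90) × 0.072) = 8100 / 622.8 ≈ 13.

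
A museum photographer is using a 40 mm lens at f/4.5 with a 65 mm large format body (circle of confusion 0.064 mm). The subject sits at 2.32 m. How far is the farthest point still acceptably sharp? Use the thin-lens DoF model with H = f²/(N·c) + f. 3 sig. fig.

Hyperfocal distance H = f²/(N·c) + f = 40²/(4.5 × 0.064) + 40 = 1600/0.288 + 40 ≈ 5595.6 mm ≈ 5.596 m.
Far limit Df = s·(H − f)/(H − s) = 2320 × (5595.6 − 40) / (5595.6 − 2320) = 2320 × 5555.6 / 3275.6 ≈ 3934.9 mm ≈ 3.93 m.

3.93 m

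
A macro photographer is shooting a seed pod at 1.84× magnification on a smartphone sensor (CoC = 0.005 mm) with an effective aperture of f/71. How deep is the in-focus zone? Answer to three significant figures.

At magnification m, DoF ≈ 2·N_eff·c/m² = 2 × 71 × 0.005 / 1.84² = 0.71 / 3.386 ≈ 0.21 mm.

0.210 mm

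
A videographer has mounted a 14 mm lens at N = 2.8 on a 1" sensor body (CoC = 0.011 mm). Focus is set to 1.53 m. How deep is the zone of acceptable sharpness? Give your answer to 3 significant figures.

0.773 m

Hyperfocal distance H = f²/(N·c) + f = 14²/(2.8 × 0.011) + 14 = 196/0.0308 + 14 ≈ 6377.6 mm ≈ 6.378 m.
Near limit Dn = s·(H − f)/(H + s − 2f) = 1530 × (6377.6 − 14) / (6377.6 + 1530 − 2 × 14) = 1530 × 6363.6 / 7879.6 ≈ 1235.64 mm.
Far limit Df = s·(H − f)/(H − s) = 1530 × (6377.6 − 14) / (6377.6 − 1530) = 1530 × 6363.6 / 4847.6 ≈ 2008.48 mm.
Depth of field = Df − Dn = 2008.48 − 1235.64 ≈ 772.84 mm ≈ 0.773 m.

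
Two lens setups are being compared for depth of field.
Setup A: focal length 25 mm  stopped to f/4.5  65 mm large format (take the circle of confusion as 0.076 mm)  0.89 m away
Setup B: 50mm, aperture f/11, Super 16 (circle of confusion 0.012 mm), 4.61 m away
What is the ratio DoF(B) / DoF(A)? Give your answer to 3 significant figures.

Setup A: H = 25²/(4.5×0.076) + 25 ≈ 1852.5 mm; DoF = Df − Dn = 1689.9 − 604.1 ≈ 1085.8 mm.
Setup B: H = 50²/(11×0.012) + 50 ≈ 18989.4 mm; DoF = Df − Dn = 6071.9 − 3715.4 ≈ 2356.5 mm.
Ratio = 2356.5 / 1085.8 ≈ 2.17.

2.17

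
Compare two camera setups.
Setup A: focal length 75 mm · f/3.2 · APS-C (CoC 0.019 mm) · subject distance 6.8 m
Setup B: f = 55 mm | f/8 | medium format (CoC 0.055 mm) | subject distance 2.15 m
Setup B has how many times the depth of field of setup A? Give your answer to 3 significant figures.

Setup A: H = 75²/(3.2×0.019) + 75 ≈ 92591.4 mm; DoF = Df − Dn = 7333.04 − 6339.20 ≈ 993.84 mm.
Setup B: H = 55²/(8×0.055) + 55 ≈ 6930.0 mm; DoF = Df − Dn = 3092.3 − 1647.9 ≈ 1444.4 mm.
Ratio = 1444.4 / 993.84 ≈ 1.45.

1.45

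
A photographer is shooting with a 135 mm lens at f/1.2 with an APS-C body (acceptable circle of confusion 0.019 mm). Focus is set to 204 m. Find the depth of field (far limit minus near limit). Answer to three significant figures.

111 m

Hyperfocal distance H = f²/(N·c) + f = 135²/(1.2 × 0.019) + 135 = 18225/0.0228 + 135 ≈ 799477.1 mm ≈ 799.5 m.
Near limit Dn = s·(H − f)/(H + s − 2f) = 204000 × (799477.1 − 135) / (799477.1 + 204000 − 2 × 135) = 204000 × 799342.1 / 1003207.1 ≈ 162544 mm.
Far limit Df = s·(H − f)/(H − s) = 204000 × (799477.1 − 135) / (799477.1 − 204000) = 204000 × 799342.1 / 595477.1 ≈ 273841 mm.
Depth of field = Df − Dn = 273841 − 162544 ≈ 111297 mm ≈ 111 m.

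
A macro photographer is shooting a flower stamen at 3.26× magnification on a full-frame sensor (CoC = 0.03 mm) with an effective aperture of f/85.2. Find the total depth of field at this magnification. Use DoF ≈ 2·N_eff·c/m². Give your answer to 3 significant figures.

0.481 mm

At magnification m, DoF ≈ 2·N_eff·c/m² = 2 × 85.2 × 0.03 / 3.26² = 5.112 / 10.63 ≈ 0.481 mm.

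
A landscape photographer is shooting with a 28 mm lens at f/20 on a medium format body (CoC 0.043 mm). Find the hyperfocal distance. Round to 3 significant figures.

Hyperfocal distance H = f²/(N·c) + f = 28²/(20 × 0.043) + 28 = 784/0.86 + 28 ≈ 939.6 mm ≈ 0.940 m.

0.940 m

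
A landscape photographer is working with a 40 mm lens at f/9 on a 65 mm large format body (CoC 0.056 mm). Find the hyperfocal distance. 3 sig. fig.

Hyperfocal distance H = f²/(N·c) + f = 40²/(9 × 0.056) + 40 = 1600/0.504 + 40 ≈ 3214.6 mm ≈ 3.21 m.

3.21 m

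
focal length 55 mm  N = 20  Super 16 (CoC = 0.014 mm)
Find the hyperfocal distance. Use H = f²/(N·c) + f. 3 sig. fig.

10.9 m

Hyperfocal distance H = f²/(N·c) + f = 55²/(20 × 0.014) + 55 = 3025/0.28 + 55 ≈ 10858.6 mm ≈ 10.9 m.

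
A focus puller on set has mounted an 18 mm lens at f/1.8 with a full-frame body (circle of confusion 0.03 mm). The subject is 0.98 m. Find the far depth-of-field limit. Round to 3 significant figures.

1.17 m

Hyperfocal distance H = f²/(N·c) + f = 18²/(1.8 × 0.03) + 18 = 324/0.054 + 18 ≈ 6018.0 mm ≈ 6.018 m.
Far limit Df = s·(H − f)/(H − s) = 980 × (6018.0 − 18) / (6018.0 − 980) = 980 × 6000.0 / 5038.0 ≈ 1167.1 mm ≈ 1.17 m.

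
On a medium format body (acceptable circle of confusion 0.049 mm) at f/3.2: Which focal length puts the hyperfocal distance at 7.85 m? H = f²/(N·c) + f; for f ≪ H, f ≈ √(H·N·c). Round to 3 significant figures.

From H = f²/(N·c) + f, with f ≪ H: f ≈ √(H·N·c) = √(7850 × 3.2 × 0.049) = √1230.9 ≈ 35.08 mm.
Exact: f² + N·c·f − N·c·H = 0 ⇒ f = (−N·c + √((N·c)² + 4·N·c·H))/2 = (−0.1568 + √4923.5)/2 ≈ 35.006 mm ≈ 35.0 mm.

35.0 mm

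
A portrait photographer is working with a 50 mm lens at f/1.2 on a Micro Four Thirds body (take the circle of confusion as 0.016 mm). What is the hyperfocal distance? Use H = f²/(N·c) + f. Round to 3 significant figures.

Hyperfocal distance H = f²/(N·c) + f = 50²/(1.2 × 0.016) + 50 = 2500/0.0192 + 50 ≈ 130258.3 mm ≈ 130 m.

130 m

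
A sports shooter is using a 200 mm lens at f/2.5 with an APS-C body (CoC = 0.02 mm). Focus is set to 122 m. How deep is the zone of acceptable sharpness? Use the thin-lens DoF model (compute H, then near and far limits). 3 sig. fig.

38.0 m

Hyperfocal distance H = f²/(N·c) + f = 200²/(2.5 × 0.02) + 200 = 40000/0.05 + 200 ≈ 800200.0 mm ≈ 800.2 m.
Near limit Dn = s·(H − f)/(H + s − 2f) = 122000 × (800200.0 − 200) / (800200.0 + 122000 − 2 × 200) = 122000 × 800000.0 / 921800.0 ≈ 105880 mm.
Far limit Df = s·(H − f)/(H − s) = 122000 × (800200.0 − 200) / (800200.0 − 122000) = 122000 × 800000.0 / 678200.0 ≈ 143910 mm.
Depth of field = Df − Dn = 143910 − 105880 ≈ 38030 mm ≈ 38.0 m.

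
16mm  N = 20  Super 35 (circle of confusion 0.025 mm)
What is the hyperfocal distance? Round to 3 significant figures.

Hyperfocal distance H = f²/(N·c) + f = 16²/(20 × 0.025) + 16 = 256/0.5 + 16 ≈ 528.0 mm ≈ 0.528 m.

0.528 m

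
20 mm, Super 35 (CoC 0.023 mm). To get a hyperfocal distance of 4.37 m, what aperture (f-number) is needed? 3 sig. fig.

f/4

Rearrange H = f²/(N·c) + f for N: N = f² / ((H − f)·c).
N = 20² / ((4370 − 20) × 0.023) = 400 / 100.0 ≈ 4.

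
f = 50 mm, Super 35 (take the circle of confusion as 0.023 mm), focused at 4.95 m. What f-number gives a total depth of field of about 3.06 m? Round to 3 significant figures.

Write h = H − f = f²/(N·c). The thin-lens limits are Dn = s·h/(h + (s−f)) and Df = s·h/(h − (s−f)), so DoF = Df − Dn = 2·s·(s−f)·h / (h² − (s−f)²).
That is a quadratic in h: DoF·h² − 2·s·(s−f)·h − DoF·(s−f)² = 0 ⇒ h = (s−f)·(s + √(s² + DoF²)) / DoF = 4900 × (4950 + √(4950² + 3060²)) / 3060 = 4900 × (4950 + 5819.46) / 3060 ≈ 17245 mm.
Then N = f²/(c·h) = 50² / (0.023 × 17245) = 2500 / 396.64 ≈ 6.30.

f/6.30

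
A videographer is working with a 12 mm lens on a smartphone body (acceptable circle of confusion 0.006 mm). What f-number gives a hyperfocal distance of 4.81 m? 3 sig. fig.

f/5

Rearrange H = f²/(N·c) + f for N: N = f² / ((H − f)·c).
N = 12² / ((4810 − 12) × 0.006) = 144 / 28.79 ≈ 5.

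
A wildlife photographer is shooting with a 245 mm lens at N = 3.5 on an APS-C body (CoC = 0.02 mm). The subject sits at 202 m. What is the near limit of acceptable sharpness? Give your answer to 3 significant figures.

164 m

Hyperfocal distance H = f²/(N·c) + f = 245²/(3.5 × 0.02) + 245 = 60025/0.07 + 245 ≈ 857745.0 mm ≈ 857.7 m.
Near limit Dn = s·(H − f)/(H + s − 2f) = 202000 × (857745.0 − 245) / (857745.0 + 202000 − 2 × 245) = 202000 × 857500.0 / 1059255.0 ≈ 163525 mm ≈ 164 m.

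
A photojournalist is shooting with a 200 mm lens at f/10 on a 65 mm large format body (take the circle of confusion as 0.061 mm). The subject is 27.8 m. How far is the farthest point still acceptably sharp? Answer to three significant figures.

Hyperfocal distance H = f²/(N·c) + f = 200²/(10 × 0.061) + 200 = 40000/0.61 + 200 ≈ 65773.8 mm ≈ 65.77 m.
Far limit Df = s·(H − f)/(H − s) = 27800 × (65773.8 − 200) / (65773.8 − 27800) = 27800 × 65573.8 / 37973.8 ≈ 48006 mm ≈ 48.0 m.

48.0 m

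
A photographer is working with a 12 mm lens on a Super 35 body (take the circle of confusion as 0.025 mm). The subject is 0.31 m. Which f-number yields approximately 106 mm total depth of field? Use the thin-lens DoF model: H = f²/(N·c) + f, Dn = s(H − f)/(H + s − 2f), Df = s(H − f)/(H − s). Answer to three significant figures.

f/3.21

Write h = H − f = f²/(N·c). The thin-lens limits are Dn = s·h/(h + (s−f)) and Df = s·h/(h − (s−f)), so DoF = Df − Dn = 2·s·(s−f)·h / (h² − (s−f)²).
That is a quadratic in h: DoF·h² − 2·s·(s−f)·h − DoF·(s−f)² = 0 ⇒ h = (s−f)·(s + √(s² + DoF²)) / DoF = 298 × (310 + √(310² + 106²)) / 106 = 298 × (310 + 327.622) / 106 ≈ 1792.6 mm.
Then N = f²/(c·h) = 12² / (0.025 × 1792.6) = 144 / 44.814 ≈ 3.21.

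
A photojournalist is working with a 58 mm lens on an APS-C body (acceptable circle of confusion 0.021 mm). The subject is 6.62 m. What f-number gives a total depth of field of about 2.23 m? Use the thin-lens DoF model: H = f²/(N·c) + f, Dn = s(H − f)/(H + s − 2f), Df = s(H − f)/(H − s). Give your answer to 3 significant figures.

f/4

Write h = H − f = f²/(N·c). The thin-lens limits are Dn = s·h/(h + (s−f)) and Df = s·h/(h − (s−f)), so DoF = Df − Dn = 2·s·(s−f)·h / (h² − (s−f)²).
That is a quadratic in h: DoF·h² − 2·s·(s−f)·h − DoF·(s−f)² = 0 ⇒ h = (s−f)·(s + √(s² + DoF²)) / DoF = 6562 × (6620 + √(6620² + 2230²)) / 2230 = 6562 × (6620 + 6985.51) / 2230 ≈ 40036 mm.
Then N = f²/(c·h) = 58² / (0.021 × 40036) = 3364 / 840.75 ≈ 4.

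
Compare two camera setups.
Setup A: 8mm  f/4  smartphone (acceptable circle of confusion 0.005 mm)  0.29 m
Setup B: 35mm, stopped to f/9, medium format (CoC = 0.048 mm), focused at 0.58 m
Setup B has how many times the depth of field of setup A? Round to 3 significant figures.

Setup A: H = 8²/(4×0.005) + 8 ≈ 3208.0 mm; DoF = Df − Dn = 318.026 − 266.513 ≈ 51.513 mm.
Setup B: H = 35²/(9×0.048) + 35 ≈ 2870.6 mm; DoF = Df − Dn = 718.00 − 486.50 ≈ 231.50 mm.
Ratio = 231.50 / 51.513 ≈ 4.49.

4.49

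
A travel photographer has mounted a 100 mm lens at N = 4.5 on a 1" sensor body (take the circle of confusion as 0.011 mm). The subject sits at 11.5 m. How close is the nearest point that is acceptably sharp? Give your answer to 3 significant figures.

10.9 m

Hyperfocal distance H = f²/(N·c) + f = 100²/(4.5 × 0.011) + 100 = 10000/0.0495 + 100 ≈ 202120.2 mm ≈ 202.1 m.
Near limit Dn = s·(H − f)/(H + s − 2f) = 11500 × (202120.2 − 100) / (202120.2 + 11500 − 2 × 100) = 11500 × 202020.2 / 213420.2 ≈ 10886 mm ≈ 10.9 m.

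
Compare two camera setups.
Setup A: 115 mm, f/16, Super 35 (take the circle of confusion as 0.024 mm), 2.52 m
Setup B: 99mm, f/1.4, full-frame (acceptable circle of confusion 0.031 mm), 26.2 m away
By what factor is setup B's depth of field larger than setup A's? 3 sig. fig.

17.4

Setup A: H = 115²/(16×0.024) + 115 ≈ 34555.1 mm; DoF = Df − Dn = 2709.19 − 2355.51 ≈ 353.68 mm.
Setup B: H = 99²/(1.4×0.031) + 99 ≈ 225928.5 mm; DoF = Df − Dn = 29623.9 − 23485.6 ≈ 6138.3 mm.
Ratio = 6138.3 / 353.68 ≈ 17.4.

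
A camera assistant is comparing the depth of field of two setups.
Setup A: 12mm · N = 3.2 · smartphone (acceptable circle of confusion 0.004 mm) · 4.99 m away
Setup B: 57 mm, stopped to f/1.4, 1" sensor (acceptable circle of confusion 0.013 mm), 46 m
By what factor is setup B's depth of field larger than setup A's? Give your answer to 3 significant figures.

Setup A: H = 12²/(3.2×0.004) + 12 ≈ 11262.0 mm; DoF = Df − Dn = 8950.5 − 3459.3 ≈ 5491.2 mm.
Setup B: H = 57²/(1.4×0.013) + 57 ≈ 178573.5 mm; DoF = Df − Dn = 61941 − 36585 ≈ 25356 mm.
Ratio = 25356 / 5491.2 ≈ 4.62.

4.62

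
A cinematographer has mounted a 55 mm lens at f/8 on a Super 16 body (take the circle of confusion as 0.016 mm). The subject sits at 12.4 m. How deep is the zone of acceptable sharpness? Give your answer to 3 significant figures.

Hyperfocal distance H = f²/(N·c) + f = 55²/(8 × 0.016) + 55 = 3025/0.128 + 55 ≈ 23687.8 mm ≈ 23.69 m.
Near limit Dn = s·(H − f)/(H + s − 2f) = 12400 × (23687.8 − 55) / (23687.8 + 12400 − 2 × 55) = 12400 × 23632.8 / 35977.8 ≈ 8145 mm.
Far limit Df = s·(H − f)/(H − s) = 12400 × (23687.8 − 55) / (23687.8 − 12400) = 12400 × 23632.8 / 11287.8 ≈ 25961 mm.
Depth of field = Df − Dn = 25961 − 8145 ≈ 17816 mm ≈ 17.8 m.

17.8 m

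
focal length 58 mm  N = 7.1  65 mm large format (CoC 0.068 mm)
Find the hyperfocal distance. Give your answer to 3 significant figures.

7.03 m

Hyperfocal distance H = f²/(N·c) + f = 58²/(7.1 × 0.068) + 58 = 3364/0.4828 + 58 ≈ 7025.7 mm ≈ 7.03 m.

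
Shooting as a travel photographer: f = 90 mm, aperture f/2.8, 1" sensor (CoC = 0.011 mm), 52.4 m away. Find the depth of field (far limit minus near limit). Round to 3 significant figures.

Hyperfocal distance H = f²/(N·c) + f = 90²/(2.8 × 0.011) + 90 = 8100/0.0308 + 90 ≈ 263077.0 mm ≈ 263.1 m.
Near limit Dn = s·(H − f)/(H + s − 2f) = 52400 × (263077.0 − 90) / (263077.0 + 52400 − 2 × 90) = 52400 × 262987.0 / 315297.0 ≈ 43706 mm.
Far limit Df = s·(H − f)/(H − s) = 52400 × (263077.0 − 90) / (263077.0 − 52400) = 52400 × 262987.0 / 210677.0 ≈ 65411 mm.
Depth of field = Df − Dn = 65411 − 43706 ≈ 21705 mm ≈ 21.7 m.

21.7 m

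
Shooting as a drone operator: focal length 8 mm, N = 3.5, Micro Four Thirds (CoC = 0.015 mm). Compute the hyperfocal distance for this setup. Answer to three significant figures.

Hyperfocal distance H = f²/(N·c) + f = 8²/(3.5 × 0.015) + 8 = 64/0.0525 + 8 ≈ 1227.0 mm ≈ 1.23 m.

1.23 m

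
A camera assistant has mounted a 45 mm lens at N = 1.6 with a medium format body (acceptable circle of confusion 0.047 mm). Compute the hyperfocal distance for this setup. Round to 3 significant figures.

27.0 m

Hyperfocal distance H = f²/(N·c) + f = 45²/(1.6 × 0.047) + 45 = 2025/0.0752 + 45 ≈ 26973.2 mm ≈ 27.0 m.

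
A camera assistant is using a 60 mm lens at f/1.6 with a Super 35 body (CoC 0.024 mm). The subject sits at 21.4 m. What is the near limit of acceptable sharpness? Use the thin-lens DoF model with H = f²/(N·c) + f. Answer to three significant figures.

Hyperfocal distance H = f²/(N·c) + f = 60²/(1.6 × 0.024) + 60 = 3600/0.0384 + 60 ≈ 93810.0 mm ≈ 93.81 m.
Near limit Dn = s·(H − f)/(H + s − 2f) = 21400 × (93810.0 − 60) / (93810.0 + 21400 − 2 × 60) = 21400 × 93750.0 / 115090.0 ≈ 17432 mm ≈ 17.4 m.

17.4 m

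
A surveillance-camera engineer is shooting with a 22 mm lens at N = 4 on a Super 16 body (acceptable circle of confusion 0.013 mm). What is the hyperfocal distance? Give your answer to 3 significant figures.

9.33 m

Hyperfocal distance H = f²/(N·c) + f = 22²/(4 × 0.013) + 22 = 484/0.052 + 22 ≈ 9329.7 mm ≈ 9.33 m.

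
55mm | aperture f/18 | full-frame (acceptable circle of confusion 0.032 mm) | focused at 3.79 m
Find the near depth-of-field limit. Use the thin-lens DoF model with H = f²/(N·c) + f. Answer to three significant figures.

2.21 m

Hyperfocal distance H = f²/(N·c) + f = 55²/(18 × 0.032) + 55 = 3025/0.576 + 55 ≈ 5306.7 mm ≈ 5.307 m.
Near limit Dn = s·(H − f)/(H + s − 2f) = 3790 × (5306.7 − 55) / (5306.7 + 3790 − 2 × 55) = 3790 × 5251.7 / 8986.7 ≈ 2214.8 mm ≈ 2.21 m.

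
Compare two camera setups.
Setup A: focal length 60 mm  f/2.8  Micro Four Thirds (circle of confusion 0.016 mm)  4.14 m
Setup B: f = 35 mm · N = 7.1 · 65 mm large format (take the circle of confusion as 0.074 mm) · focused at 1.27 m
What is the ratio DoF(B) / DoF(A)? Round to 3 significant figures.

4.44

Setup A: H = 60²/(2.8×0.016) + 60 ≈ 80417.1 mm; DoF = Df − Dn = 4361.45 − 3939.96 ≈ 421.49 mm.
Setup B: H = 35²/(7.1×0.074) + 35 ≈ 2366.6 mm; DoF = Df − Dn = 2700.3 − 830.2 ≈ 1870.1 mm.
Ratio = 1870.1 / 421.49 ≈ 4.44.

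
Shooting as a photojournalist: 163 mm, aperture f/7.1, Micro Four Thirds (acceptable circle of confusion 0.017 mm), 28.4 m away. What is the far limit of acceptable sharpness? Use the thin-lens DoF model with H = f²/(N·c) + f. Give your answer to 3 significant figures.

Hyperfocal distance H = f²/(N·c) + f = 163²/(7.1 × 0.017) + 163 = 26569/0.1207 + 163 ≈ 220287.3 mm ≈ 220.3 m.
Far limit Df = s·(H − f)/(H − s) = 28400 × (220287.3 − 163) / (220287.3 − 28400) = 28400 × 220124.3 / 191887.3 ≈ 32579 mm ≈ 32.6 m.

32.6 m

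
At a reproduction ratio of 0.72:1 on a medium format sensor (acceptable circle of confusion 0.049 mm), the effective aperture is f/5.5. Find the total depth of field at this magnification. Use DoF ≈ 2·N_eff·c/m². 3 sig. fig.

At magnification m, DoF ≈ 2·N_eff·c/m² = 2 × 5.5 × 0.049 / 0.72² = 0.539 / 0.5184 ≈ 1.04 mm.

1.04 mm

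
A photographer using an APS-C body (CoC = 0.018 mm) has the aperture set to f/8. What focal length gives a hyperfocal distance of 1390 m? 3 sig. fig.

From H = f²/(N·c) + f, with f ≪ H: f ≈ √(H·N·c) = √(1390000 × 8 × 0.018) = √200160 ≈ 447.4 mm.
The +f correction barely moves this — solving exactly, f² + N·c·f − N·c·H = 0 ⇒ f = (−N·c + √((N·c)² + 4·N·c·H))/2 = (−0.144 + √800640)/2 ≈ 447.32 mm, so f ≈ 447 mm.

447 mm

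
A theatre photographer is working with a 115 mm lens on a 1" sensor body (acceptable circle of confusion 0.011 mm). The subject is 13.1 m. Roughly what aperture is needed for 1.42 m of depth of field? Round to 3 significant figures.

f/5

Write h = H − f = f²/(N·c). The thin-lens limits are Dn = s·h/(h + (s−f)) and Df = s·h/(h − (s−f)), so DoF = Df − Dn = 2·s·(s−f)·h / (h² − (s−f)²).
That is a quadratic in h: DoF·h² − 2·s·(s−f)·h − DoF·(s−f)² = 0 ⇒ h = (s−f)·(s + √(s² + DoF²)) / DoF = 12985 × (13100 + √(13100² + 1420²)) / 1420 = 12985 × (13100 + 13176.7) / 1420 ≈ 240284 mm.
Then N = f²/(c·h) = 115² / (0.011 × 240284) = 13225 / 2643.1 ≈ 5.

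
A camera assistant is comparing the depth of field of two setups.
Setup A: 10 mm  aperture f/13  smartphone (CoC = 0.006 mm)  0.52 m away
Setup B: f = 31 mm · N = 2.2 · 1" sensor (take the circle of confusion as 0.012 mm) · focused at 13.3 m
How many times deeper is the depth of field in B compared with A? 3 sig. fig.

22.8

Setup A: H = 10²/(13×0.006) + 10 ≈ 1292.1 mm; DoF = Df − Dn = 863.50 − 372.01 ≈ 491.49 mm.
Setup B: H = 31²/(2.2×0.012) + 31 ≈ 36432.5 mm; DoF = Df − Dn = 20929 − 9747 ≈ 11182 mm.
Ratio = 11182 / 491.49 ≈ 22.8.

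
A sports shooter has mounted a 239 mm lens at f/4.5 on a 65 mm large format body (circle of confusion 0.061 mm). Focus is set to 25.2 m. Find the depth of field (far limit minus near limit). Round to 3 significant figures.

6.13 m

Hyperfocal distance H = f²/(N·c) + f = 239²/(4.5 × 0.061) + 239 = 57121/0.2745 + 239 ≈ 208330.1 mm ≈ 208.3 m.
Near limit Dn = s·(H − f)/(H + s − 2f) = 25200 × (208330.1 − 239) / (208330.1 + 25200 − 2 × 239) = 25200 × 208091.1 / 233052.1 ≈ 22501.0 mm.
Far limit Df = s·(H − f)/(H − s) = 25200 × (208330.1 − 239) / (208330.1 − 25200) = 25200 × 208091.1 / 183130.1 ≈ 28634.8 mm.
Depth of field = Df − Dn = 28634.8 − 22501.0 ≈ 6133.8 mm ≈ 6.13 m.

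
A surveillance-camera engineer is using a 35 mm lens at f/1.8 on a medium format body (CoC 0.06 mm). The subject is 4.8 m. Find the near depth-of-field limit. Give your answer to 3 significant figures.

3.38 m

Hyperfocal distance H = f²/(N·c) + f = 35²/(1.8 × 0.06) + 35 = 1225/0.108 + 35 ≈ 11377.6 mm ≈ 11.38 m.
Near limit Dn = s·(H − f)/(H + s − 2f) = 4800 × (11377.6 − 35) / (11377.6 + 4800 − 2 × 35) = 4800 × 11342.6 / 16107.6 ≈ 3380.0 mm ≈ 3.38 m.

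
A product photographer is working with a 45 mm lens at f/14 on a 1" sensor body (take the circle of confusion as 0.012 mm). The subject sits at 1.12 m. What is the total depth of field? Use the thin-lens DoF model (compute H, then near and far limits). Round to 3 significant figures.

Hyperfocal distance H = f²/(N·c) + f = 45²/(14 × 0.012) + 45 = 2025/0.168 + 45 ≈ 12098.6 mm ≈ 12.10 m.
Near limit Dn = s·(H − f)/(H + s − 2f) = 1120 × (12098.6 − 45) / (12098.6 + 1120 − 2 × 45) = 1120 × 12053.6 / 13128.6 ≈ 1028.29 mm.
Far limit Df = s·(H − f)/(H − s) = 1120 × (12098.6 − 45) / (12098.6 − 1120) = 1120 × 12053.6 / 10978.6 ≈ 1229.67 mm.
Depth of field = Df − Dn = 1229.67 − 1028.29 ≈ 201.38 mm.

201 mm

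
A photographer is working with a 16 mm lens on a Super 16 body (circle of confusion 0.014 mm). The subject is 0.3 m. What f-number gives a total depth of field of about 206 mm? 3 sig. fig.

f/20

Write h = H − f = f²/(N·c). The thin-lens limits are Dn = s·h/(h + (s−f)) and Df = s·h/(h − (s−f)), so DoF = Df − Dn = 2·s·(s−f)·h / (h² − (s−f)²).
That is a quadratic in h: DoF·h² − 2·s·(s−f)·h − DoF·(s−f)² = 0 ⇒ h = (s−f)·(s + √(s² + DoF²)) / DoF = 284 × (300 + √(300² + 206²)) / 206 = 284 × (300 + 363.918) / 206 ≈ 915.30 mm.
Then N = f²/(c·h) = 16² / (0.014 × 915.30) = 256 / 12.814 ≈ 20.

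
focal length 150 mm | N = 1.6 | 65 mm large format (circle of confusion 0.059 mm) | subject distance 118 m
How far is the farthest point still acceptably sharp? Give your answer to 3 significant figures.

Hyperfocal distance H = f²/(N·c) + f = 150²/(1.6 × 0.059) + 150 = 22500/0.0944 + 150 ≈ 238497.5 mm ≈ 238.5 m.
Far limit Df = s·(H − f)/(H − s) = 118000 × (238497.5 − 150) / (238497.5 − 118000) = 118000 × 238347.5 / 120497.5 ≈ 233407 mm ≈ 233 m.

233 m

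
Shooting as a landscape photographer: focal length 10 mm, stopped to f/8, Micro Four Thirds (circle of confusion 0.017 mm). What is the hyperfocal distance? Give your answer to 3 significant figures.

0.745 m

Hyperfocal distance H = f²/(N·c) + f = 10²/(8 × 0.017) + 10 = 100/0.136 + 10 ≈ 745.3 mm ≈ 0.745 m.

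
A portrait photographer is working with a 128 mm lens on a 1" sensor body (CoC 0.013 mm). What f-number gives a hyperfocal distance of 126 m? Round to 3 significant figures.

Rearrange H = f²/(N·c) + f for N: N = f² / ((H − f)·c).
N = 128² / ((126000 − 128) × 0.013) = 16384 / 1636 ≈ 10.

f/10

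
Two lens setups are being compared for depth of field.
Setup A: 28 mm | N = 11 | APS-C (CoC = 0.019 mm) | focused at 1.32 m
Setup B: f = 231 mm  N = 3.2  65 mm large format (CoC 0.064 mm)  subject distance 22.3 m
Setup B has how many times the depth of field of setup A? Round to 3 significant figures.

Setup A: H = 28²/(11×0.019) + 28 ≈ 3779.2 mm; DoF = Df − Dn = 2013.5 − 981.8 ≈ 1031.7 mm.
Setup B: H = 231²/(3.2×0.064) + 231 ≈ 260782.8 mm; DoF = Df − Dn = 24363.6 − 20558.7 ≈ 3804.9 mm.
Ratio = 3804.9 / 1031.7 ≈ 3.69.

3.69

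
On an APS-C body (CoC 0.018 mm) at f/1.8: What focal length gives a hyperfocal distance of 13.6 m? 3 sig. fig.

21.0 mm

From H = f²/(N·c) + f, with f ≪ H: f ≈ √(H·N·c) = √(13600 × 1.8 × 0.018) = √440.64 ≈ 20.99 mm.
The +f correction barely moves this — solving exactly, f² + N·c·f − N·c·H = 0 ⇒ f = (−N·c + √((N·c)² + 4·N·c·H))/2 = (−0.0324 + √1762.6)/2 ≈ 20.975 mm, so f ≈ 21.0 mm.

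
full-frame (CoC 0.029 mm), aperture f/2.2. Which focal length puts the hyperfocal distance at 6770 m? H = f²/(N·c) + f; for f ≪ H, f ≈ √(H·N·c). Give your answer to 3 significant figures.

From H = f²/(N·c) + f, with f ≪ H: f ≈ √(H·N·c) = √(6770000 × 2.2 × 0.029) = √431926 ≈ 657.2 mm.
The +f correction barely moves this — solving exactly, f² + N·c·f − N·c·H = 0 ⇒ f = (−N·c + √((N·c)² + 4·N·c·H))/2 = (−0.0638 + √1727704)/2 ≈ 657.18 mm, so f ≈ 657 mm.

657 mm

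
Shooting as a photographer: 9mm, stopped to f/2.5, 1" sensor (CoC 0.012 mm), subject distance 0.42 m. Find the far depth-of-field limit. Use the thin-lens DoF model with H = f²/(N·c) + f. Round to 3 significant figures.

495 mm

Hyperfocal distance H = f²/(N·c) + f = 9²/(2.5 × 0.012) + 9 = 81/0.03 + 9 ≈ 2709.0 mm ≈ 2.709 m.
Far limit Df = s·(H − f)/(H − s) = 420 × (2709.0 − 9) / (2709.0 − 420) = 420 × 2700.0 / 2289.0 ≈ 495.41 mm.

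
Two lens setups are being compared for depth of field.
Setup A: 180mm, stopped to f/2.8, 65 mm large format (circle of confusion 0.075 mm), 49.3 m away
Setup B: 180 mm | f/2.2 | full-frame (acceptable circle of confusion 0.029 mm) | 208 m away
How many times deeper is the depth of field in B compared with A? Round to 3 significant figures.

5.85

Setup A: H = 180²/(2.8×0.075) + 180 ≈ 154465.7 mm; DoF = Df − Dn = 72327 − 37395 ≈ 34932 mm.
Setup B: H = 180²/(2.2×0.029) + 180 ≈ 508017.0 mm; DoF = Df − Dn = 352080 − 147599 ≈ 204481 mm.
Ratio = 204481 / 34932 ≈ 5.85.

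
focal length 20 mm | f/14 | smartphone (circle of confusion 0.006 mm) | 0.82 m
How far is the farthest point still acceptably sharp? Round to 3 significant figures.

0.986 m

Hyperfocal distance H = f²/(N·c) + f = 20²/(14 × 0.006) + 20 = 400/0.084 + 20 ≈ 4781.9 mm ≈ 4.782 m.
Far limit Df = s·(H − f)/(H − s) = 820 × (4781.9 − 20) / (4781.9 − 820) = 820 × 4761.9 / 3961.9 ≈ 985.58 mm ≈ 0.986 m.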